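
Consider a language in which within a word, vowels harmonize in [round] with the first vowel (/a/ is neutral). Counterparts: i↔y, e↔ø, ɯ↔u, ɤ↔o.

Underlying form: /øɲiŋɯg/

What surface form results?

[øɲyŋug]

/i/ harmonizes with /ø/ ([+round]) → [y]
/ɯ/ harmonizes with /ø/ ([+round]) → [u]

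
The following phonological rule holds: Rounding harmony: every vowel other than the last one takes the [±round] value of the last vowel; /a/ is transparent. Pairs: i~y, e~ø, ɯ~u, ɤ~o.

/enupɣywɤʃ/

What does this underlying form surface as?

[enɯpɣiwɤʃ]

/u/ harmonizes with /ɤ/ ([-round]) → [ɯ]
/y/ harmonizes with /ɤ/ ([-round]) → [i]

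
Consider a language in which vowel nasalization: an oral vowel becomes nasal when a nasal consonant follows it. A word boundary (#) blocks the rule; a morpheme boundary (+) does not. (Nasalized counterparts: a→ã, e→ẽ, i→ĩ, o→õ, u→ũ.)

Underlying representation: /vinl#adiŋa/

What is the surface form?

/i/ before nasal /n/ → [ĩ]
/i/ before nasal /ŋ/ → [ĩ]

[vĩnl#adĩŋa]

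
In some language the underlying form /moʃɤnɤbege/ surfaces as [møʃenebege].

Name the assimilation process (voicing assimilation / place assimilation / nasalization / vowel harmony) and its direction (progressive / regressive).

/o/→[ø] /ɤ/→[e] /ɤ/→[e].
Vowels agree with the last vowel, so the harmony is regressive.

vowel harmony, regressive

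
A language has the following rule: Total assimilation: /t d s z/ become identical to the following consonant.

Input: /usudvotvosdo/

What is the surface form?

/d/ before /v/ → [v] (total assimilation)
/t/ before /v/ → [v] (total assimilation)
/s/ before /d/ → [d] (total assimilation)

[usuvvovvoddo]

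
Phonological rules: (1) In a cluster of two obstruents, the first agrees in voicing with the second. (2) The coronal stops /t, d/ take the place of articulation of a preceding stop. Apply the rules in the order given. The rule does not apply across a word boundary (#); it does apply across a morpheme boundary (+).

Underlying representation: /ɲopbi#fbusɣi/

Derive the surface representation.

Rule 1: /p/ before /b/ (voiced) → [b]
Rule 1: /f/ before /b/ (voiced) → [v]
Rule 1: /s/ before /ɣ/ (voiced) → [z]
After rule 1: ɲobbi#vbuzɣi
Rule 2: no segment meets the rule's conditions; no change.

[ɲobbi#vbuzɣi]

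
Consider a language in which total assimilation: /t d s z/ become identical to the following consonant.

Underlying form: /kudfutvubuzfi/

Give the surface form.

/d/ before /f/ → [f] (total assimilation)
/t/ before /v/ → [v] (total assimilation)
/z/ before /f/ → [f] (total assimilation)

[kuffuvvubuffi]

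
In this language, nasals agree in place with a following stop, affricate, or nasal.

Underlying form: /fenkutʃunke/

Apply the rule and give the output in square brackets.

/n/ before /k/ (velar) → [ŋ]
/n/ before /k/ (velar) → [ŋ]

[feŋkutʃuŋke]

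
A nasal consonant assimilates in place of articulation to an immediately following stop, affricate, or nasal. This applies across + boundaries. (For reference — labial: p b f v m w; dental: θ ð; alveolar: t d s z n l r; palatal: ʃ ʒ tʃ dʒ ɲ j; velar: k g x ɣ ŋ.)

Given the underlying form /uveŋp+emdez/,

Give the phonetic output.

[uvemp+endez]

/ŋ/ before /p/ (labial) → [m]
/m/ before /d/ (alveolar) → [n]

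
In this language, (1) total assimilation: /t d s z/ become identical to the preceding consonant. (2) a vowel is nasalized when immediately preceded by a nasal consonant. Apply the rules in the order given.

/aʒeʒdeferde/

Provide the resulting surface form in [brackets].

Rule 1: /d/ after /ʒ/ → [ʒ] (total assimilation)
Rule 1: /d/ after /r/ → [r] (total assimilation)
After rule 1: aʒeʒʒeferre
Rule 2: no segment meets the rule's conditions; no change.

[aʒeʒʒeferre]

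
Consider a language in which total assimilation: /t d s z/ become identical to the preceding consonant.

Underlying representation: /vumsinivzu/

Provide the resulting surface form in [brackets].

[vumminivvu]

/s/ after /m/ → [m] (total assimilation)
/z/ after /v/ → [v] (total assimilation)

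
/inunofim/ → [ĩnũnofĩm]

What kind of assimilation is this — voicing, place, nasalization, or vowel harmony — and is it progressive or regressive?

nasalization, regressive

/i/→[ĩ] /u/→[ũ] /i/→[ĩ].
Each target copies a feature from the following segment, so the direction is regressive.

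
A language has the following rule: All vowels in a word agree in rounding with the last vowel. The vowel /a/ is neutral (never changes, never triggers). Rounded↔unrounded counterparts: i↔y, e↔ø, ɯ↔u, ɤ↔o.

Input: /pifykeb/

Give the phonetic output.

/y/ harmonizes with /e/ ([-round]) → [i]

[pifikeb]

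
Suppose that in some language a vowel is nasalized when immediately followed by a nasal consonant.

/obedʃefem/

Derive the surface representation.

[obedʃefẽm]

/e/ before nasal /m/ → [ẽ]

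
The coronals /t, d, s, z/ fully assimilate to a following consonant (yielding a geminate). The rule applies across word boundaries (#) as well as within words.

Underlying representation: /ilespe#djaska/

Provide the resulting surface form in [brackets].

/s/ before /p/ → [p] (total assimilation)
/d/ before /j/ → [j] (total assimilation)
/s/ before /k/ → [k] (total assimilation)

[ileppe#jjakka]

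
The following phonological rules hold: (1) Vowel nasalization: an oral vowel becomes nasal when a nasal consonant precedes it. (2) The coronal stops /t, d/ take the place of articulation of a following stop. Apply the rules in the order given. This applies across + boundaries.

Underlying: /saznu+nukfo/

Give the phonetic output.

[saznũ+nũkfo]

Rule 1: /u/ after nasal /n/ → [ũ]
Rule 1: /u/ after nasal /n/ → [ũ]
After rule 1: saznũ+nũkfo
Rule 2: no segment meets the rule's conditions; no change.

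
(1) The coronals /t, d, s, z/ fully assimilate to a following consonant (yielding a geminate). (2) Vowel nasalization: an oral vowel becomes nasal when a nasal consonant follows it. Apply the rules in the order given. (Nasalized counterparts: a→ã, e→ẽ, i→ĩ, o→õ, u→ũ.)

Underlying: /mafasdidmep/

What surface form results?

Rule 1: /s/ before /d/ → [d] (total assimilation)
Rule 1: /d/ before /m/ → [m] (total assimilation)
After rule 1: mafaddimmep
Rule 2: /i/ before nasal /m/ → [ĩ]

[mafaddĩmmep]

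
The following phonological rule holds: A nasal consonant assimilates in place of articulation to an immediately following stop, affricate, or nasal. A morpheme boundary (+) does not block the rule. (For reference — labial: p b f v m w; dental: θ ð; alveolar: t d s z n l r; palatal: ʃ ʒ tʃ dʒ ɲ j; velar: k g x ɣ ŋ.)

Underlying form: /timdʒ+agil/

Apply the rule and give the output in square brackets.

/m/ before /dʒ/ (palatal) → [ɲ]

[tiɲdʒ+agil]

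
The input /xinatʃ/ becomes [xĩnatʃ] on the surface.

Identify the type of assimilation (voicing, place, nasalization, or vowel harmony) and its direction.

nasalization, regressive

/i/→[ĩ].
Each target copies a feature from the following segment, so the direction is regressive.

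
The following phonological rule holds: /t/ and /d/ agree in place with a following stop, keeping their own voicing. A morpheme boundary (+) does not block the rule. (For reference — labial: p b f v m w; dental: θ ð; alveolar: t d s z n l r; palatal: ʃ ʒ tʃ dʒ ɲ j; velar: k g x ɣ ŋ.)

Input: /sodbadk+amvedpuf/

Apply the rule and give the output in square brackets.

/d/ before /b/ (labial) → [b]
/d/ before /k/ (velar) → [g]
/d/ before /p/ (labial) → [b]

[sobbagk+amvebpuf]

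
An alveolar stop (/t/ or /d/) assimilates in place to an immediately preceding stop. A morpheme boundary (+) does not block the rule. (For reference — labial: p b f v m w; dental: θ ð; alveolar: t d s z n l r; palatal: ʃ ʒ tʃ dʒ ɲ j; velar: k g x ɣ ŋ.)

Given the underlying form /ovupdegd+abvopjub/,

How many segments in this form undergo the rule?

/d/ after /p/ (labial) → [b]
/d/ after /g/ (velar) → [g]
2 segments change.

2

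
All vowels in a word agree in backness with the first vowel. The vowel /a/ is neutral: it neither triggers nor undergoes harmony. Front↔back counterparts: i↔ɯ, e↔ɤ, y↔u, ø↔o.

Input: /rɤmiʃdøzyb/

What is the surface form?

/i/ harmonizes with /ɤ/ ([+back]) → [ɯ]
/ø/ harmonizes with /ɤ/ ([+back]) → [o]
/y/ harmonizes with /ɤ/ ([+back]) → [u]

[rɤmɯʃdozub]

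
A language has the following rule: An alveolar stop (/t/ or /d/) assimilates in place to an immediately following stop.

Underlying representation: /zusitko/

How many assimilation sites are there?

1

/t/ before /k/ (velar) → [k]
1 segment changes.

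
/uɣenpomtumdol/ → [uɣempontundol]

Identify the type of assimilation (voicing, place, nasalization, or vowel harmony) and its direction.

/n/→[m] /m/→[n] /m/→[n].
Each target copies a feature from the following segment, so the direction is regressive.

place assimilation, regressive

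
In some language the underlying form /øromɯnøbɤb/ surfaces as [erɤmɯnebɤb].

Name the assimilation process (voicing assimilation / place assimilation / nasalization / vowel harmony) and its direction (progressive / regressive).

/ø/→[e] /o/→[ɤ] /ø/→[e].
Vowels agree with the last vowel, so the harmony is regressive.

vowel harmony, regressive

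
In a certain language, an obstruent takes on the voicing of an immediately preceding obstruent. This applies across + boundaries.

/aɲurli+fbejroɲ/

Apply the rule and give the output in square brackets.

[aɲurli+fpejroɲ]

/b/ after /f/ (voiceless) → [p]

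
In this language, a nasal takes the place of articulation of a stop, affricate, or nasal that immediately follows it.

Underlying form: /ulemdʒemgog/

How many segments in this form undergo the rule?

2

/m/ before /dʒ/ (palatal) → [ɲ]
/m/ before /g/ (velar) → [ŋ]
2 segments change.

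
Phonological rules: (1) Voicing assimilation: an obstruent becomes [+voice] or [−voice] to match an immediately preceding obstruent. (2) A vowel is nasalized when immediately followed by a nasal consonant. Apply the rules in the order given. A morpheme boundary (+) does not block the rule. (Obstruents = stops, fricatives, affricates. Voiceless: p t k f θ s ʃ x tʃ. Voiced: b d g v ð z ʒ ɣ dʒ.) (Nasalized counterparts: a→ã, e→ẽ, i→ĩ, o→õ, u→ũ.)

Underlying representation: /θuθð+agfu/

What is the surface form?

[θuθθ+agvu]

Rule 1: /ð/ after /θ/ (voiceless) → [θ]
Rule 1: /f/ after /g/ (voiced) → [v]
After rule 1: θuθθ+agvu
Rule 2: no segment meets the rule's conditions; no change.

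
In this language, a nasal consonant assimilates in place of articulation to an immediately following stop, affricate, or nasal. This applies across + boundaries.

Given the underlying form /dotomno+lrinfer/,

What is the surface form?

[dotonno+lrinfer]

/m/ before /n/ (alveolar) → [n]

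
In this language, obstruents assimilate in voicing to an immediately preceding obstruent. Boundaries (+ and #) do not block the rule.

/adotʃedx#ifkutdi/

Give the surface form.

[adotʃedɣ#ifkutti]

/x/ after /d/ (voiced) → [ɣ]
/d/ after /t/ (voiceless) → [t]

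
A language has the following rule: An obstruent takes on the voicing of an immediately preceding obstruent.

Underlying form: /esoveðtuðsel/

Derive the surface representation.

/t/ after /ð/ (voiced) → [d]
/s/ after /ð/ (voiced) → [z]

[esoveðduðzel]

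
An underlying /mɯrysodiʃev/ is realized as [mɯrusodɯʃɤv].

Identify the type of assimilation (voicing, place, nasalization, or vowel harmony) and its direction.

/y/→[u] /i/→[ɯ] /e/→[ɤ].
Vowels agree with the first vowel, so the harmony is progressive.

vowel harmony, progressive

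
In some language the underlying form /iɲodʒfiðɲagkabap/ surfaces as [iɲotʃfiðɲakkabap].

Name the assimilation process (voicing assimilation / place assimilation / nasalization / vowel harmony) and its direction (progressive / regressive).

voicing assimilation, regressive

/dʒ/→[tʃ] /g/→[k].
Each target copies a feature from the following segment, so the direction is regressive.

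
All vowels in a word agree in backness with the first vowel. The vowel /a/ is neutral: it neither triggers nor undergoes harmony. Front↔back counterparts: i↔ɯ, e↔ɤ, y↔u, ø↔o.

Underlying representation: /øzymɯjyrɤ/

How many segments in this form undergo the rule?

2

/ɯ/ harmonizes with /ø/ ([-back]) → [i]
/ɤ/ harmonizes with /ø/ ([-back]) → [e]
2 segments change.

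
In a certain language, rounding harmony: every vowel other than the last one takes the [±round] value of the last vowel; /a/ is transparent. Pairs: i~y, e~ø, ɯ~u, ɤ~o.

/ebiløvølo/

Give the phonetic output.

[øbyløvølo]

/e/ harmonizes with /o/ ([+round]) → [ø]
/i/ harmonizes with /o/ ([+round]) → [y]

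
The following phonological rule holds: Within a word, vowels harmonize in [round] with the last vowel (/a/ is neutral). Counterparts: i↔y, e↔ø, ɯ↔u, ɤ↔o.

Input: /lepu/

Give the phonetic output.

/e/ harmonizes with /u/ ([+round]) → [ø]

[løpu]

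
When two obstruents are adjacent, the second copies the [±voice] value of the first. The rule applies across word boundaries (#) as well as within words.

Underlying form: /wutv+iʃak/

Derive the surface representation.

[wutf+iʃak]

/v/ after /t/ (voiceless) → [f]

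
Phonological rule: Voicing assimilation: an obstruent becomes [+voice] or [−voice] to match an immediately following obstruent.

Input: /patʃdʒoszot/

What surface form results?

[padʒdʒozzot]

/tʃ/ before /dʒ/ (voiced) → [dʒ]
/s/ before /z/ (voiced) → [z]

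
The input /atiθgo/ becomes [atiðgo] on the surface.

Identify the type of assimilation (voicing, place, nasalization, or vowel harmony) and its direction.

/θ/→[ð].
Each target copies a feature from the following segment, so the direction is regressive.

voicing assimilation, regressive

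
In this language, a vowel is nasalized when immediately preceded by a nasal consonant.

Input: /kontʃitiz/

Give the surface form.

[kontʃitiz]

no segment meets the rule's conditions; no change.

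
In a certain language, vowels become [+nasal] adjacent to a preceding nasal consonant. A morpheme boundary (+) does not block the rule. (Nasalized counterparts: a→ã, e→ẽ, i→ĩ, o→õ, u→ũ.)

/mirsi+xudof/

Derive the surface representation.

/i/ after nasal /m/ → [ĩ]

[mĩrsi+xudof]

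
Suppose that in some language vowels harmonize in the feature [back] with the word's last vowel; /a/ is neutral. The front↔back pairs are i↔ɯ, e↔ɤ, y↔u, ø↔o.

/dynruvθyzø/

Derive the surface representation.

/u/ harmonizes with /ø/ ([-back]) → [y]

[dynryvθyzø]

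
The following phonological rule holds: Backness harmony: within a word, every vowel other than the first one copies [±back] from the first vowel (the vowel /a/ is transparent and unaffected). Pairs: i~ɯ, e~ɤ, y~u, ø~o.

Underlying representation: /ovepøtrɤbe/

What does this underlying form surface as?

[ovɤpotrɤbɤ]

/e/ harmonizes with /o/ ([+back]) → [ɤ]
/ø/ harmonizes with /o/ ([+back]) → [o]
/e/ harmonizes with /o/ ([+back]) → [ɤ]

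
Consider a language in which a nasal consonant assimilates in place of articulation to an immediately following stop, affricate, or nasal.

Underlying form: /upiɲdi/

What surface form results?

/ɲ/ before /d/ (alveolar) → [n]

[upindi]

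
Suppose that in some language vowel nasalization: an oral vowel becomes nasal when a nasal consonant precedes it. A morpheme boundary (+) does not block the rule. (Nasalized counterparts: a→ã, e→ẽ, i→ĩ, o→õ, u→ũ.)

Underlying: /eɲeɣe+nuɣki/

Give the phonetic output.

/e/ after nasal /ɲ/ → [ẽ]
/u/ after nasal /n/ → [ũ]

[eɲẽɣe+nũɣki]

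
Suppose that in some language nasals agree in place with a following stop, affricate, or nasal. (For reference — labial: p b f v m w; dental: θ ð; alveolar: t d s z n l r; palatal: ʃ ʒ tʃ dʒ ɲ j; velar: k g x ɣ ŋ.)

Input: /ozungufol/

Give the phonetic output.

/n/ before /g/ (velar) → [ŋ]

[ozuŋgufol]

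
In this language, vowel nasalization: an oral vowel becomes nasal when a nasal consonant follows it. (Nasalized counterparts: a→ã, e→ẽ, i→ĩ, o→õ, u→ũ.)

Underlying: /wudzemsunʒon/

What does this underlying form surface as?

[wudzẽmsũnʒõn]

/e/ before nasal /m/ → [ẽ]
/u/ before nasal /n/ → [ũ]
/o/ before nasal /n/ → [õ]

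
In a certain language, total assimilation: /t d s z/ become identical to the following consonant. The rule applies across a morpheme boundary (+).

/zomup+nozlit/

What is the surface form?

/z/ before /l/ → [l] (total assimilation)

[zomup+nollit]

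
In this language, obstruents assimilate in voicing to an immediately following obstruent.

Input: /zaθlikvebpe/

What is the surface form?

[zaθligveppe]

/k/ before /v/ (voiced) → [g]
/b/ before /p/ (voiceless) → [p]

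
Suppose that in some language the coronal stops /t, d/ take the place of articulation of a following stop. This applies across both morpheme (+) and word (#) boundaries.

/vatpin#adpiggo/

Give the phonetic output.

/t/ before /p/ (labial) → [p]
/d/ before /p/ (labial) → [b]

[vappin#abpiggo]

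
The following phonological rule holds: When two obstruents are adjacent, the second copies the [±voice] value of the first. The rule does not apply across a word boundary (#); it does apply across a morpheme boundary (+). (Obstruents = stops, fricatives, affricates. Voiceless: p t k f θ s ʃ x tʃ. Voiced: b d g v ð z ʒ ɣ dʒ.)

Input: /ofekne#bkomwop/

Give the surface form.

[ofekne#bgomwop]

/k/ after /b/ (voiced) → [g]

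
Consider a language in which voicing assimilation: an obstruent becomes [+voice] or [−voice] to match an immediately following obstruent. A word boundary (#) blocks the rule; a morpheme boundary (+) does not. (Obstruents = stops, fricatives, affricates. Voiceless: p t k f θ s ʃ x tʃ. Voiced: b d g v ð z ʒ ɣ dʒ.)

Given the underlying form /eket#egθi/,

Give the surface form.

/g/ before /θ/ (voiceless) → [k]

[eket#ekθi]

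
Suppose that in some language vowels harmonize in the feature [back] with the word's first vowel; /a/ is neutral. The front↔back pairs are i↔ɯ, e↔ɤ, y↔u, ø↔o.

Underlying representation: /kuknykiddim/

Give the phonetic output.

[kuknukɯddɯm]

/y/ harmonizes with /u/ ([+back]) → [u]
/i/ harmonizes with /u/ ([+back]) → [ɯ]
/i/ harmonizes with /u/ ([+back]) → [ɯ]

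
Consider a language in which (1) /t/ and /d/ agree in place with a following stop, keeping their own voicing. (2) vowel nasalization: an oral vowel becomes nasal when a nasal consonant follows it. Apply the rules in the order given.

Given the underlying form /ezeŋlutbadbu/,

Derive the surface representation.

[ezẽŋlupbabbu]

Rule 1: /t/ before /b/ (labial) → [p]
Rule 1: /d/ before /b/ (labial) → [b]
After rule 1: ezeŋlupbabbu
Rule 2: /e/ before nasal /ŋ/ → [ẽ]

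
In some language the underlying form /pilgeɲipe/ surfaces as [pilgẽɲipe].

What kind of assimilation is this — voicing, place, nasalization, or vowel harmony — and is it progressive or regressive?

/e/→[ẽ].
Each target copies a feature from the following segment, so the direction is regressive.

nasalization, regressive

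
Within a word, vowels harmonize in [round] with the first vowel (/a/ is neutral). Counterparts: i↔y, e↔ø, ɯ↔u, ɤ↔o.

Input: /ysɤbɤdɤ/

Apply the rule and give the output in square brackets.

/ɤ/ harmonizes with /y/ ([+round]) → [o]
/ɤ/ harmonizes with /y/ ([+round]) → [o]
/ɤ/ harmonizes with /y/ ([+round]) → [o]

[ysobodo]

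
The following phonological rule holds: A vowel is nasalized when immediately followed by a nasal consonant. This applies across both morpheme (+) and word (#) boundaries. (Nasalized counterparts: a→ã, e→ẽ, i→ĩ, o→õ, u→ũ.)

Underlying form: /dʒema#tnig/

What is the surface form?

[dʒẽma#tnig]

/e/ before nasal /m/ → [ẽ]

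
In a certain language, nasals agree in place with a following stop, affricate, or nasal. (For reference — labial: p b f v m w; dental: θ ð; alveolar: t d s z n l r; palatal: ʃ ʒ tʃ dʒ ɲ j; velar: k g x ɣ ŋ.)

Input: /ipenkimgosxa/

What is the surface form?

[ipeŋkiŋgosxa]

/n/ before /k/ (velar) → [ŋ]
/m/ before /g/ (velar) → [ŋ]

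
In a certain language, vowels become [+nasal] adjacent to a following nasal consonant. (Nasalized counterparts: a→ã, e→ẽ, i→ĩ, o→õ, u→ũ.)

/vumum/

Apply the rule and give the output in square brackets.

/u/ before nasal /m/ → [ũ]
/u/ before nasal /m/ → [ũ]

[vũmũm]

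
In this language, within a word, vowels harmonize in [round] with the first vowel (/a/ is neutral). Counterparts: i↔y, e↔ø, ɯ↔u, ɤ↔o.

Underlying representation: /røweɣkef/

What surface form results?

/e/ harmonizes with /ø/ ([+round]) → [ø]
/e/ harmonizes with /ø/ ([+round]) → [ø]

[røwøɣkøf]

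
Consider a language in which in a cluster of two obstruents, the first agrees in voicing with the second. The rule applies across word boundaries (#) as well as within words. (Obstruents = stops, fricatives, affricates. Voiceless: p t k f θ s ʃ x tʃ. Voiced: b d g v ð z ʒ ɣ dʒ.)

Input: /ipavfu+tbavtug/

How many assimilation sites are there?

3

/v/ before /f/ (voiceless) → [f]
/t/ before /b/ (voiced) → [d]
/v/ before /t/ (voiceless) → [f]
3 segments change.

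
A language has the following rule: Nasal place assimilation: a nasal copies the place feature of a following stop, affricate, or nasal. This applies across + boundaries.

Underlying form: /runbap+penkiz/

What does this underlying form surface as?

/n/ before /b/ (labial) → [m]
/n/ before /k/ (velar) → [ŋ]

[rumbap+peŋkiz]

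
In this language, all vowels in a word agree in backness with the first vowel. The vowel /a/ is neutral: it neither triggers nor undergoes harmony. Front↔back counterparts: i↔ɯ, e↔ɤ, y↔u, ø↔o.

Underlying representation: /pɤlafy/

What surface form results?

[pɤlafu]

/y/ harmonizes with /ɤ/ ([+back]) → [u]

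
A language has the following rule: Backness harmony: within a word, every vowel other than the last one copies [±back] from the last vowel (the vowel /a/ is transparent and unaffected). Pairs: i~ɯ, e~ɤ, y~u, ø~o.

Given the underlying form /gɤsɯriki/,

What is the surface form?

/ɤ/ harmonizes with /i/ ([-back]) → [e]
/ɯ/ harmonizes with /i/ ([-back]) → [i]

[gesiriki]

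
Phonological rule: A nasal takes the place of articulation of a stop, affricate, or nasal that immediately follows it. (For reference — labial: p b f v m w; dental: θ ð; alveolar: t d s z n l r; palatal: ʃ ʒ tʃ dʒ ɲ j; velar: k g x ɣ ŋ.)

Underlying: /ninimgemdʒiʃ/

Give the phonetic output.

/m/ before /g/ (velar) → [ŋ]
/m/ before /dʒ/ (palatal) → [ɲ]

[niniŋgeɲdʒiʃ]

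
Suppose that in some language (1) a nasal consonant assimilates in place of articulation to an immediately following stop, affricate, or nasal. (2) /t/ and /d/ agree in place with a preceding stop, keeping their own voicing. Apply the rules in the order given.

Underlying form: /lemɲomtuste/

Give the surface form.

Rule 1: /m/ before /ɲ/ (palatal) → [ɲ]
Rule 1: /m/ before /t/ (alveolar) → [n]
After rule 1: leɲɲontuste
Rule 2: no segment meets the rule's conditions; no change.

[leɲɲontuste]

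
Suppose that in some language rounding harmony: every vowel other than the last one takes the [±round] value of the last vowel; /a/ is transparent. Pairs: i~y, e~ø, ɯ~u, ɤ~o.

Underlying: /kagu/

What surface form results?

[kagu]

no segment meets the rule's conditions; no change.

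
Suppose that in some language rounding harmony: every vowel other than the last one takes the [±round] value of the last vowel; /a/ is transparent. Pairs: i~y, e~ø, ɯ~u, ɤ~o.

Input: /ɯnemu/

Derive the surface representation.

[unømu]

/ɯ/ harmonizes with /u/ ([+round]) → [u]
/e/ harmonizes with /u/ ([+round]) → [ø]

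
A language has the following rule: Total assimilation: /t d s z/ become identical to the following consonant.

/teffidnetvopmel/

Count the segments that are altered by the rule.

2

/d/ before /n/ → [n] (total assimilation)
/t/ before /v/ → [v] (total assimilation)
2 segments change.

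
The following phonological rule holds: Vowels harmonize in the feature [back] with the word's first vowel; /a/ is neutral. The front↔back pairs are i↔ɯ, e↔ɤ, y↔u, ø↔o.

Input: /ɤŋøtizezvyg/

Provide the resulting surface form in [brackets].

/ø/ harmonizes with /ɤ/ ([+back]) → [o]
/i/ harmonizes with /ɤ/ ([+back]) → [ɯ]
/e/ harmonizes with /ɤ/ ([+back]) → [ɤ]
/y/ harmonizes with /ɤ/ ([+back]) → [u]

[ɤŋotɯzɤzvug]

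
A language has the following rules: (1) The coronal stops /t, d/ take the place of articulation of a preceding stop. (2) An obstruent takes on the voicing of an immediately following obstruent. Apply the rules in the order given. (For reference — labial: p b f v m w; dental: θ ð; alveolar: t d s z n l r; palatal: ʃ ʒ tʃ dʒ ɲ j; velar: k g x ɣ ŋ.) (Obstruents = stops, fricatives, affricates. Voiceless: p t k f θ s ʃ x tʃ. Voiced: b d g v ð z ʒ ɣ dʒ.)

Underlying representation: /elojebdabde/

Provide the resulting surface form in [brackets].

Rule 1: /d/ after /b/ (labial) → [b]
Rule 1: /d/ after /b/ (labial) → [b]
After rule 1: elojebbabbe
Rule 2: no segment meets the rule's conditions; no change.

[elojebbabbe]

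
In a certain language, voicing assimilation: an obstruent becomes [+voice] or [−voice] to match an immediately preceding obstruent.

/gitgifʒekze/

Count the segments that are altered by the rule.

/g/ after /t/ (voiceless) → [k]
/ʒ/ after /f/ (voiceless) → [ʃ]
/z/ after /k/ (voiceless) → [s]
3 segments change.

3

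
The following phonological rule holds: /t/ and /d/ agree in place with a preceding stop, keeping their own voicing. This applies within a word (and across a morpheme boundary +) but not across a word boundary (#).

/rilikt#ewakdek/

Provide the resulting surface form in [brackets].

/t/ after /k/ (velar) → [k]
/d/ after /k/ (velar) → [g]

[rilikk#ewakgek]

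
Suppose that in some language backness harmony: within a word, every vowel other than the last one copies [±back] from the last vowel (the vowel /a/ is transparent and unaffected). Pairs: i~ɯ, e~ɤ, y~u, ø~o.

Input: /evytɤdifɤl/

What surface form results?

[ɤvutɤdɯfɤl]

/e/ harmonizes with /ɤ/ ([+back]) → [ɤ]
/y/ harmonizes with /ɤ/ ([+back]) → [u]
/i/ harmonizes with /ɤ/ ([+back]) → [ɯ]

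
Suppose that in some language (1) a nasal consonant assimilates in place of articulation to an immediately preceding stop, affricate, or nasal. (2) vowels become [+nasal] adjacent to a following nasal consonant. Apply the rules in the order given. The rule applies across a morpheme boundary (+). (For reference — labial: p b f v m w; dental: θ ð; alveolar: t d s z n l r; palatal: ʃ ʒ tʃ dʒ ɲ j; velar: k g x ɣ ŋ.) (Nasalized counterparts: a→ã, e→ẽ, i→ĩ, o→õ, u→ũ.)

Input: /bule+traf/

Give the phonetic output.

Rule 1: no segment meets the rule's conditions; no change.
After rule 1: bule+traf
Rule 2: no segment meets the rule's conditions; no change.

[bule+traf]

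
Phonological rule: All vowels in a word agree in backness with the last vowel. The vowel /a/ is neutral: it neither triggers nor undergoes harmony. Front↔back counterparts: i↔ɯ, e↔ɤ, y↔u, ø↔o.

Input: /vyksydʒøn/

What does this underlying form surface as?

no segment meets the rule's conditions; no change.

[vyksydʒøn]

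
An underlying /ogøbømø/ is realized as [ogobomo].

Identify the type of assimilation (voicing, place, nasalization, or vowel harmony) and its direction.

/ø/→[o] /ø/→[o] /ø/→[o].
Vowels agree with the first vowel, so the harmony is progressive.

vowel harmony, progressive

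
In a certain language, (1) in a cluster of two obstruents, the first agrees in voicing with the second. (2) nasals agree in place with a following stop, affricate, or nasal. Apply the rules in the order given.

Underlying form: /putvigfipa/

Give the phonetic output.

[pudvikfipa]

Rule 1: /t/ before /v/ (voiced) → [d]
Rule 1: /g/ before /f/ (voiceless) → [k]
After rule 1: pudvikfipa
Rule 2: no segment meets the rule's conditions; no change.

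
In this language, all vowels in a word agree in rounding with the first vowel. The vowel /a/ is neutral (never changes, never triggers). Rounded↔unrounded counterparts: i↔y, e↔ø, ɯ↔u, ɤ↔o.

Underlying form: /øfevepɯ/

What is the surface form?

[øføvøpu]

/e/ harmonizes with /ø/ ([+round]) → [ø]
/e/ harmonizes with /ø/ ([+round]) → [ø]
/ɯ/ harmonizes with /ø/ ([+round]) → [u]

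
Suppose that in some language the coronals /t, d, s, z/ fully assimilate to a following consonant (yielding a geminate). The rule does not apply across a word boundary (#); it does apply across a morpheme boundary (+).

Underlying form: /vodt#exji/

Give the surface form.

/d/ before /t/ → [t] (total assimilation)

[vott#exji]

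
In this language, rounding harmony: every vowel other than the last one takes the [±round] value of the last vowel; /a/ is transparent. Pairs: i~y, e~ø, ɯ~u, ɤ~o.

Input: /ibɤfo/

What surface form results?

[ybofo]

/i/ harmonizes with /o/ ([+round]) → [y]
/ɤ/ harmonizes with /o/ ([+round]) → [o]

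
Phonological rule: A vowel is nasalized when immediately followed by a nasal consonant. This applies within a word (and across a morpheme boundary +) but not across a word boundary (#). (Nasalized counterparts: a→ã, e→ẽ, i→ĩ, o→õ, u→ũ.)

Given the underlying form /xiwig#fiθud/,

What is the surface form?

no segment meets the rule's conditions; no change.

[xiwig#fiθud]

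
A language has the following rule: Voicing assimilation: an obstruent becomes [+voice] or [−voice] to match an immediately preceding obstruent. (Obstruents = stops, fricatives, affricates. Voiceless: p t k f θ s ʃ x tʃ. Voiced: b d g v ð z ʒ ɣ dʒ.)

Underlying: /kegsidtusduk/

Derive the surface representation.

/s/ after /g/ (voiced) → [z]
/t/ after /d/ (voiced) → [d]
/d/ after /s/ (voiceless) → [t]

[kegziddustuk]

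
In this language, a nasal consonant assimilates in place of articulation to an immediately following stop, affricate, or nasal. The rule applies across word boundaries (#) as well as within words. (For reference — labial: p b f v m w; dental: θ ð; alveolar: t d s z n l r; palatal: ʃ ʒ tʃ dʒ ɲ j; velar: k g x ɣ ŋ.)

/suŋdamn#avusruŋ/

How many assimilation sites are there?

/ŋ/ before /d/ (alveolar) → [n]
/m/ before /n/ (alveolar) → [n]
2 segments change.

2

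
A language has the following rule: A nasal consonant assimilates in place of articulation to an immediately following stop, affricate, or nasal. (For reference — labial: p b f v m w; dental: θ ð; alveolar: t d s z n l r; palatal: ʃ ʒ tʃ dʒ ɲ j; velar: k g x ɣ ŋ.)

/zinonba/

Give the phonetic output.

[zinomba]

/n/ before /b/ (labial) → [m]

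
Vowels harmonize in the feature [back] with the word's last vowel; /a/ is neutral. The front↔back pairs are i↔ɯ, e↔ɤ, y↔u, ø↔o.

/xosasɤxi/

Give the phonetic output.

/o/ harmonizes with /i/ ([-back]) → [ø]
/ɤ/ harmonizes with /i/ ([-back]) → [e]

[xøsasexi]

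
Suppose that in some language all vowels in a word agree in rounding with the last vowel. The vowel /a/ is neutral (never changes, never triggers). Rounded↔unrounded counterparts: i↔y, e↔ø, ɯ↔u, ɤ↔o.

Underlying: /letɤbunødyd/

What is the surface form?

/e/ harmonizes with /y/ ([+round]) → [ø]
/ɤ/ harmonizes with /y/ ([+round]) → [o]

[løtobunødyd]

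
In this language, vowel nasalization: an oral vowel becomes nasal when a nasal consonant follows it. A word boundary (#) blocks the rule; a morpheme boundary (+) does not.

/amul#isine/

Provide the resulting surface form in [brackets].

[ãmul#isĩne]

/a/ before nasal /m/ → [ã]
/i/ before nasal /n/ → [ĩ]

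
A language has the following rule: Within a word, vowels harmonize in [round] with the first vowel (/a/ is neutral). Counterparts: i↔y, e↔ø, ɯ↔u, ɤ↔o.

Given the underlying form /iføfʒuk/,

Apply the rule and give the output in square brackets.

[ifefʒɯk]

/ø/ harmonizes with /i/ ([-round]) → [e]
/u/ harmonizes with /i/ ([-round]) → [ɯ]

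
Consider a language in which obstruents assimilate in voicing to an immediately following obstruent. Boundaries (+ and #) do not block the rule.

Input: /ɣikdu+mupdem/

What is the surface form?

[ɣigdu+mubdem]

/k/ before /d/ (voiced) → [g]
/p/ before /d/ (voiced) → [b]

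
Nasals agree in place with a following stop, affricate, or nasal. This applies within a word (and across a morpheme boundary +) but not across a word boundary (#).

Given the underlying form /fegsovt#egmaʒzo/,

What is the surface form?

no segment meets the rule's conditions; no change.

[fegsovt#egmaʒzo]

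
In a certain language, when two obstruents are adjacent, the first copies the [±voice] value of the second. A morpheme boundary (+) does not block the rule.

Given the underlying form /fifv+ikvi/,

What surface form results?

[fivv+igvi]

/f/ before /v/ (voiced) → [v]
/k/ before /v/ (voiced) → [g]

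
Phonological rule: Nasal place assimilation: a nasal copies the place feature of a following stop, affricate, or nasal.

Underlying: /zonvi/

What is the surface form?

no segment meets the rule's conditions; no change.

[zonvi]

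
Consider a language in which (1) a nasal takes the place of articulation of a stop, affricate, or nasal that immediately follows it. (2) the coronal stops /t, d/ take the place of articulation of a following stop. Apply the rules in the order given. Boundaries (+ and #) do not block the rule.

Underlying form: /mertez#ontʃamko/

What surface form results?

[mertez#oɲtʃaŋko]

Rule 1: /n/ before /tʃ/ (palatal) → [ɲ]
Rule 1: /m/ before /k/ (velar) → [ŋ]
After rule 1: mertez#oɲtʃaŋko
Rule 2: no segment meets the rule's conditions; no change.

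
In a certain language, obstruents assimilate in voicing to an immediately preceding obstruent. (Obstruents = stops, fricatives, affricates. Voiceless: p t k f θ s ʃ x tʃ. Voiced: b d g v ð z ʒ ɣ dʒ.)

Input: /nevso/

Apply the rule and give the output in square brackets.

/s/ after /v/ (voiced) → [z]

[nevzo]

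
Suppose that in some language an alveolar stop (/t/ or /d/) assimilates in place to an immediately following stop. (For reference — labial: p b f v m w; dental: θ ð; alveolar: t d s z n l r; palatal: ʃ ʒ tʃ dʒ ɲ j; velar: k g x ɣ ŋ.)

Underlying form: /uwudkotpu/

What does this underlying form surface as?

[uwugkoppu]

/d/ before /k/ (velar) → [g]
/t/ before /p/ (labial) → [p]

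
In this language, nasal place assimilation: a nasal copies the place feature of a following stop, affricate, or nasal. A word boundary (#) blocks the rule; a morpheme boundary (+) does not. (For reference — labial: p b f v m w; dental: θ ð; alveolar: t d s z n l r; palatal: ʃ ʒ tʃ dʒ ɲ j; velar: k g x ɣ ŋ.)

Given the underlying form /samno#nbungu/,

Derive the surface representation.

/m/ before /n/ (alveolar) → [n]
/n/ before /b/ (labial) → [m]
/n/ before /g/ (velar) → [ŋ]

[sanno#mbuŋgu]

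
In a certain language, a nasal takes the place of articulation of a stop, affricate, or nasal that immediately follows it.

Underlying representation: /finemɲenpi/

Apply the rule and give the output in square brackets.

/m/ before /ɲ/ (palatal) → [ɲ]
/n/ before /p/ (labial) → [m]

[fineɲɲempi]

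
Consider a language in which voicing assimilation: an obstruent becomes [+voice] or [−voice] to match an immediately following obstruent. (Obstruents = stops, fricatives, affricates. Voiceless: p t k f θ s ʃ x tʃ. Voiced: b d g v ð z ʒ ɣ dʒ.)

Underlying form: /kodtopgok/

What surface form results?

/d/ before /t/ (voiceless) → [t]
/p/ before /g/ (voiced) → [b]

[kottobgok]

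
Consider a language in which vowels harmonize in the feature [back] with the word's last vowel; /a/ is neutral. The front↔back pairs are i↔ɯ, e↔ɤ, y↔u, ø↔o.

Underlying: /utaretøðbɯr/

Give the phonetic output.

[utarɤtoðbɯr]

/e/ harmonizes with /ɯ/ ([+back]) → [ɤ]
/ø/ harmonizes with /ɯ/ ([+back]) → [o]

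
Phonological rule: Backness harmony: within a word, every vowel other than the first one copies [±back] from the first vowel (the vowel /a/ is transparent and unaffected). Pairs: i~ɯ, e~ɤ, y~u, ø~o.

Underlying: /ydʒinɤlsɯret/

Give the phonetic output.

[ydʒinelsiret]

/ɤ/ harmonizes with /y/ ([-back]) → [e]
/ɯ/ harmonizes with /y/ ([-back]) → [i]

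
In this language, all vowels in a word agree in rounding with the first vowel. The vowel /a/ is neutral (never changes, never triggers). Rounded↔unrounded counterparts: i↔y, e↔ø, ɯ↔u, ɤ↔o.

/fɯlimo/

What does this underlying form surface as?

/o/ harmonizes with /ɯ/ ([-round]) → [ɤ]

[fɯlimɤ]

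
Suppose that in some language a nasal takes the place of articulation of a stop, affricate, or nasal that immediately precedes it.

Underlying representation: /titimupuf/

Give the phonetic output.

[titimupuf]

no segment meets the rule's conditions; no change.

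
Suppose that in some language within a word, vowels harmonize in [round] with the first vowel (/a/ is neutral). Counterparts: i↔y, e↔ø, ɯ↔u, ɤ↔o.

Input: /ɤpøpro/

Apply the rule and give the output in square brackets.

/ø/ harmonizes with /ɤ/ ([-round]) → [e]
/o/ harmonizes with /ɤ/ ([-round]) → [ɤ]

[ɤpeprɤ]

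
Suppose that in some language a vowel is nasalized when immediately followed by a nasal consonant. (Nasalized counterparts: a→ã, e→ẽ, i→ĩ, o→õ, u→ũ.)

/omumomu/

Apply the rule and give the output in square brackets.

/o/ before nasal /m/ → [õ]
/u/ before nasal /m/ → [ũ]
/o/ before nasal /m/ → [õ]

[õmũmõmu]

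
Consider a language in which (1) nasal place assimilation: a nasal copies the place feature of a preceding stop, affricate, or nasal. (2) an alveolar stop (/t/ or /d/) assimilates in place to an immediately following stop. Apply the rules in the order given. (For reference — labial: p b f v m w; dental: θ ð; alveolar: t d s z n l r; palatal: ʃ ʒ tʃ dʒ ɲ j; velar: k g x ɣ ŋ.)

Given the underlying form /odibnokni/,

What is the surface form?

[odibmokŋi]

Rule 1: /n/ after /b/ (labial) → [m]
Rule 1: /n/ after /k/ (velar) → [ŋ]
After rule 1: odibmokŋi
Rule 2: no segment meets the rule's conditions; no change.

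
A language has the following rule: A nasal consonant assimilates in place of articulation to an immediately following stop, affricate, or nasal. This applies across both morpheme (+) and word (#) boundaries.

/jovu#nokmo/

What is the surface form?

[jovu#nokmo]

no segment meets the rule's conditions; no change.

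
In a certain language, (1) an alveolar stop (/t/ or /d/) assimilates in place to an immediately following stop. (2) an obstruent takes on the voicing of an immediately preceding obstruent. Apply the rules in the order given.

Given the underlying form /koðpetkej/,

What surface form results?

Rule 1: /t/ before /k/ (velar) → [k]
After rule 1: koðpekkej
Rule 2: /p/ after /ð/ (voiced) → [b]

[koðbekkej]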